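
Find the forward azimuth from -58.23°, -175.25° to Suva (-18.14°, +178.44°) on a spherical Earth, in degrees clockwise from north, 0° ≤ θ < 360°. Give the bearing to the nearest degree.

351°

Δλ = 178.44 − -175.25 = 353.69°; wrapped into (−180°, 180°]: -6.31°.
θ = atan2( sin Δλ · cos φ₂ , cos φ₁ · sin φ₂ − sin φ₁ · cos φ₂ · cos Δλ )
  = atan2(-0.10445, 0.63910) = -9.282° → normalised to [0°, 360°): 350.718°.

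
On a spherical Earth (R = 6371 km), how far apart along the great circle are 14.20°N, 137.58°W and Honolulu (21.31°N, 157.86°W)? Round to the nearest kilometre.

Δλ = -157.86 − -137.58 = -20.28°.
Δφ = 21.31 − 14.20 = 7.11°.
a = sin²(Δφ/2) + cos φ₁ · cos φ₂ · sin²(Δλ/2) = 0.031838.
c = 2·atan2(√a, √(1−a)) = 0.35879 rad → d = 6371·c ≈ 2285.83 km.

2286 km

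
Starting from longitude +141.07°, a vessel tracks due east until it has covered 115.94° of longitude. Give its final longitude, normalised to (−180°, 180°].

Start at +141.07°; shift +115.94° → +257.01°.
+257.01° lies outside (−180°, 180°]; subtract 360° → -102.99°.

-102.99°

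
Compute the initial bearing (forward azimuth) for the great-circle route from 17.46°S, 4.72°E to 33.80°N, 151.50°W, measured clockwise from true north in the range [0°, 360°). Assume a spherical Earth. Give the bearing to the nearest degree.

Δλ = -151.50 − 4.72 = -156.22°.
θ = atan2( sin Δλ · cos φ₂ , cos φ₁ · sin φ₂ − sin φ₁ · cos φ₂ · cos Δλ )
  = atan2(-0.33507, 0.30250) = -47.924° → normalised to [0°, 360°): 312.076°.

312°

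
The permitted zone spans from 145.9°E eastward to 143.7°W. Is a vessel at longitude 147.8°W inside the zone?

Band width going east from +145.9° to -143.7°: ((-143.7 − 145.9) mod 360) = 70.4°.
Offset of -147.8° east of the west edge: ((-147.8 − 145.9) mod 360) = 66.3°.
66.3° ≤ 70.4° ⇒ inside.

Yes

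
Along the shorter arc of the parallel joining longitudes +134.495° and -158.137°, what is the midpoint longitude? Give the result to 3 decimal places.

Signed shortest Δλ from +134.495° to -158.137° is +67.368°.
Midpoint longitude = +134.495° + (+67.368°)/2 = +134.495° + 33.684° = +168.179°.
(The naïve average (+134.495 + -158.137)/2 = -11.821° is on the wrong side of the globe.)

+168.179°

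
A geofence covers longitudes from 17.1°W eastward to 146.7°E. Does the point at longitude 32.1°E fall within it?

Band width going east from -17.1° to +146.7°: ((146.7 − -17.1) mod 360) = 163.8°.
Offset of +32.1° east of the west edge: ((32.1 − -17.1) mod 360) = 49.2°.
49.2° ≤ 163.8° ⇒ inside.

Yes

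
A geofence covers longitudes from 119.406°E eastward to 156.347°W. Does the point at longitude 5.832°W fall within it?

No

Band width going east from +119.406° to -156.347°: ((-156.347 − 119.406) mod 360) = 84.247°.
Offset of -5.832° east of the west edge: ((-5.832 − 119.406) mod 360) = 234.762°.
234.762° > 84.247° ⇒ outside.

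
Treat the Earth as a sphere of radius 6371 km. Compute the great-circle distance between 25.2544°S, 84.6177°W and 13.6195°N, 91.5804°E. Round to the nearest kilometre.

18662 km

Δλ = 91.5804 − -84.6177 = 176.1981°.
Δφ = 13.6195 − -25.2544 = 38.8739°.
a = sin²(Δφ/2) + cos φ₁ · cos φ₂ · sin²(Δλ/2) = 0.988759.
c = 2·atan2(√a, √(1−a)) = 2.92915 rad → d = 6371·c ≈ 18661.60 km.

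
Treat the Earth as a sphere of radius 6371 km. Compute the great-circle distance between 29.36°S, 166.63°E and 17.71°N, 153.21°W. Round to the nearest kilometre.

Δλ = -153.21 − 166.63 = -319.84°; wrapped into (−180°, 180°]: 40.16°.
Δφ = 17.71 − -29.36 = 47.07°.
a = sin²(Δφ/2) + cos φ₁ · cos φ₂ · sin²(Δλ/2) = 0.257315.
c = 2·atan2(√a, √(1−a)) = 1.06401 rad → d = 6371·c ≈ 6778.81 km.

6779 km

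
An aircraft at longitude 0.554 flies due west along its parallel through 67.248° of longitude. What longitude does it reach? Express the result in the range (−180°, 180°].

-66.694°

Start at +0.554°; shift −67.248° → -66.694°.
-66.694° already lies in (−180°, 180°].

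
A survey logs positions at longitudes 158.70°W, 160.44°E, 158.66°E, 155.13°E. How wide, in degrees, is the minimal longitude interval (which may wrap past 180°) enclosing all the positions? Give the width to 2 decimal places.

46.17°

Sort the longitudes: -158.70°, +155.13°, +158.66°, +160.44°.
Eastward gaps between consecutive values (wrapping around): 313.83°, 3.53°, 1.78°, 40.86°.
Largest gap = 313.83° ⇒ minimal covering band is its complement: 360° − 313.83° = 46.17°.
Band runs from +155.13° eastward to -158.70°, crossing the antimeridian.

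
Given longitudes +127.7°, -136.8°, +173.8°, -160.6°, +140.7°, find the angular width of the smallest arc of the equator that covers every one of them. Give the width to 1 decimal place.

Sort the longitudes: -160.6°, -136.8°, +127.7°, +140.7°, +173.8°.
Eastward gaps between consecutive values (wrapping around): 23.8°, 264.5°, 13.0°, 33.1°, 25.6°.
Largest gap = 264.5° ⇒ minimal covering band is its complement: 360° − 264.5° = 95.5°.
Band runs from +127.7° eastward to -136.8°, crossing the antimeridian.

95.5°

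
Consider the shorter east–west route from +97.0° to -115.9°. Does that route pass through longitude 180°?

Yes

Naïve |-115.9 − 97.0| = 212.9° > 180°, so the shorter arc goes the other way round — across 180°.
Signed shortest Δλ = ((-115.9 − 97.0 + 180) mod 360) − 180 = 147.1°.
Going east by 147.1° from +97.0° passes through 180° before reaching -115.9°.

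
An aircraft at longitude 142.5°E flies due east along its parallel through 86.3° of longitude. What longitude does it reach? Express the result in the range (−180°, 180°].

Start at +142.5°; shift +86.3° → +228.8°.
+228.8° lies outside (−180°, 180°]; subtract 360° → -131.2°.

131.2°W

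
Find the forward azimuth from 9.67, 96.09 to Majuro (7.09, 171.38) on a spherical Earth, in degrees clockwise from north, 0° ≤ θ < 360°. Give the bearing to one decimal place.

85.3°

Δλ = 171.38 − 96.09 = 75.29°.
θ = atan2( sin Δλ · cos φ₂ , cos φ₁ · sin φ₂ − sin φ₁ · cos φ₂ · cos Δλ )
  = atan2(0.95983, 0.07935) = 85.274° → normalised to [0°, 360°): 85.274°.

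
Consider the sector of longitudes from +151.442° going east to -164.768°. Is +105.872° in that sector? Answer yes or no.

Band width going east from +151.442° to -164.768°: ((-164.768 − 151.442) mod 360) = 43.790°.
Offset of +105.872° east of the west edge: ((105.872 − 151.442) mod 360) = 314.430°.
314.430° > 43.790° ⇒ outside.

No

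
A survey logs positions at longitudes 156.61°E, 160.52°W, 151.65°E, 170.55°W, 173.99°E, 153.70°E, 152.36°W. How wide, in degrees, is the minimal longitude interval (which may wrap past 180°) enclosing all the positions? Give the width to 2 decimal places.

Sort the longitudes: -170.55°, -160.52°, -152.36°, +151.65°, +153.70°, +156.61°, +173.99°.
Eastward gaps between consecutive values (wrapping around): 10.03°, 8.16°, 304.01°, 2.05°, 2.91°, 17.38°, 15.46°.
Largest gap = 304.01° ⇒ minimal covering band is its complement: 360° − 304.01° = 55.99°.
Band runs from +151.65° eastward to -152.36°, crossing the antimeridian.

55.99°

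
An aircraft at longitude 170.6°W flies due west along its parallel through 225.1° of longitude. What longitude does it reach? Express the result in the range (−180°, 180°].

Start at -170.6°; shift −225.1° → -395.7°.
-395.7° lies outside (−180°, 180°]; add 360° → -35.7°.

35.7°W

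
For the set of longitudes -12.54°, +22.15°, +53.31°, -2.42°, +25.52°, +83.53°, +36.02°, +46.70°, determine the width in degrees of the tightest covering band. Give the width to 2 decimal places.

Sort the longitudes: -12.54°, -2.42°, +22.15°, +25.52°, +36.02°, +46.70°, +53.31°, +83.53°.
Eastward gaps between consecutive values (wrapping around): 10.12°, 24.57°, 3.37°, 10.50°, 10.68°, 6.61°, 30.22°, 263.93°.
Largest gap = 263.93° ⇒ minimal covering band is its complement: 360° − 263.93° = 96.07°.
Band runs from -12.54° eastward to +83.53°.

96.07°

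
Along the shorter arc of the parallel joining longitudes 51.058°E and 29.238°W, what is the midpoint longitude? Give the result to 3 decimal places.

Signed shortest Δλ from +51.058° to -29.238° is -80.296°.
Midpoint longitude = +51.058° + (-80.296°)/2 = +51.058° − 40.148° = +10.910°.

10.910°E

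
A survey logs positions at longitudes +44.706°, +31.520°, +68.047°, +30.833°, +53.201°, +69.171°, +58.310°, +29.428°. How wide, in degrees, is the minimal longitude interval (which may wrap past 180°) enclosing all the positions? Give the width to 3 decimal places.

39.743°

Sort the longitudes: +29.428°, +30.833°, +31.520°, +44.706°, +53.201°, +58.310°, +68.047°, +69.171°.
Eastward gaps between consecutive values (wrapping around): 1.405°, 0.687°, 13.186°, 8.495°, 5.109°, 9.737°, 1.124°, 320.257°.
Largest gap = 320.257° ⇒ minimal covering band is its complement: 360° − 320.257° = 39.743°.
Band runs from +29.428° eastward to +69.171°.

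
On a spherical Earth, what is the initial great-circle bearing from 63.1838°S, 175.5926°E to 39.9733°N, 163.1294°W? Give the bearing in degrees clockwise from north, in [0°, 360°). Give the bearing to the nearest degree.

17°

Δλ = -163.1294 − 175.5926 = -338.7220°; wrapped into (−180°, 180°]: 21.2780°.
θ = atan2( sin Δλ · cos φ₂ , cos φ₁ · sin φ₂ − sin φ₁ · cos φ₂ · cos Δλ )
  = atan2(0.27810, 0.92713) = 16.697° → normalised to [0°, 360°): 16.697°.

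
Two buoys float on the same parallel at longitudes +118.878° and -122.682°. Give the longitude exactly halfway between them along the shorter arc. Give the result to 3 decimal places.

Signed shortest Δλ from +118.878° to -122.682° is +118.440°.
Midpoint longitude = +118.878° + (+118.440°)/2 = +118.878° + 59.220° = +178.098°.
(The naïve average (+118.878 + -122.682)/2 = -1.902° is on the wrong side of the globe.)

+178.098°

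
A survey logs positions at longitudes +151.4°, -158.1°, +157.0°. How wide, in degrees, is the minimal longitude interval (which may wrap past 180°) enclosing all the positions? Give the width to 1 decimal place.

50.5°

Sort the longitudes: -158.1°, +151.4°, +157.0°.
Eastward gaps between consecutive values (wrapping around): 309.5°, 5.6°, 44.9°.
Largest gap = 309.5° ⇒ minimal covering band is its complement: 360° − 309.5° = 50.5°.
Band runs from +151.4° eastward to -158.1°, crossing the antimeridian.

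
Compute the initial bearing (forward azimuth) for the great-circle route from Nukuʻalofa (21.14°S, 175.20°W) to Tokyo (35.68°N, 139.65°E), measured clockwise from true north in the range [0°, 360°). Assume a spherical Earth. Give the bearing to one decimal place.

322.5°

Δλ = 139.65 − -175.20 = 314.85°; wrapped into (−180°, 180°]: -45.15°.
θ = atan2( sin Δλ · cos φ₂ , cos φ₁ · sin φ₂ − sin φ₁ · cos φ₂ · cos Δλ )
  = atan2(-0.57588, 0.75061) = -37.496° → normalised to [0°, 360°): 322.504°.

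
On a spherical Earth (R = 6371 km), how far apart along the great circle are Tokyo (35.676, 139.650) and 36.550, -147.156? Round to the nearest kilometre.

6404 km

Δλ = -147.156 − 139.650 = -286.806°; wrapped into (−180°, 180°]: 73.194°.
Δφ = 36.550 − 35.676 = 0.874°.
a = sin²(Δφ/2) + cos φ₁ · cos φ₂ · sin²(Δλ/2) = 0.232005.
c = 2·atan2(√a, √(1−a)) = 1.00512 rad → d = 6371·c ≈ 6403.60 km.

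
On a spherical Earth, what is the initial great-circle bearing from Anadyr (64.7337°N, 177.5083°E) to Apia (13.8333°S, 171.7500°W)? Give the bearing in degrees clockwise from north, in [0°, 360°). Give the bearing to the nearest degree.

Δλ = -171.7500 − 177.5083 = -349.2583°; wrapped into (−180°, 180°]: 10.7417°.
θ = atan2( sin Δλ · cos φ₂ , cos φ₁ · sin φ₂ − sin φ₁ · cos φ₂ · cos Δλ )
  = atan2(0.18098, -0.96477) = 169.376° → normalised to [0°, 360°): 169.376°.

169°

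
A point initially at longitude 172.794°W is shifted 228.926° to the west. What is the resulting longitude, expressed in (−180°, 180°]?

Start at -172.794°; shift −228.926° → -401.720°.
-401.720° lies outside (−180°, 180°]; add 360° → -41.720°.

41.720°W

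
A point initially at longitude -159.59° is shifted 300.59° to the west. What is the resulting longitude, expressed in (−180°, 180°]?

-100.18°

Start at -159.59°; shift −300.59° → -460.18°.
-460.18° lies outside (−180°, 180°]; add 360° → -100.18°.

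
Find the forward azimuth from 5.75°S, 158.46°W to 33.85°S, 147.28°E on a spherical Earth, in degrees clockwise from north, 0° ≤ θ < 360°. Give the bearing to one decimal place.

Δλ = 147.28 − -158.46 = 305.74°; wrapped into (−180°, 180°]: -54.26°.
θ = atan2( sin Δλ · cos φ₂ , cos φ₁ · sin φ₂ − sin φ₁ · cos φ₂ · cos Δλ )
  = atan2(-0.67410, -0.50562) = -126.872° → normalised to [0°, 360°): 233.128°.

233.1°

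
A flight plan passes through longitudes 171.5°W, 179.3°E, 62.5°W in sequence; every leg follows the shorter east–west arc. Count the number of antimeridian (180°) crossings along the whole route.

2

Leg 1: -171.5° → +179.3°, shortest Δλ = -9.2° (west) — crosses 180°.
Leg 2: +179.3° → -62.5°, shortest Δλ = 118.2° (east) — crosses 180°.
Total crossings: 2.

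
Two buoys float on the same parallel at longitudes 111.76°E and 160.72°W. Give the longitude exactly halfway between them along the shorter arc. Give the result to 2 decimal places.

Signed shortest Δλ from +111.76° to -160.72° is +87.52°.
Midpoint longitude = +111.76° + (+87.52°)/2 = +111.76° + 43.76° = +155.52°.
(The naïve average (+111.76 + -160.72)/2 = -24.48° is on the wrong side of the globe.)

155.52°E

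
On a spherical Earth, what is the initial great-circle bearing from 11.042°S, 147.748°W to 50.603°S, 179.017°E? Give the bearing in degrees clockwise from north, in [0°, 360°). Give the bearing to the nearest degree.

Δλ = 179.017 − -147.748 = 326.765°; wrapped into (−180°, 180°]: -33.235°.
θ = atan2( sin Δλ · cos φ₂ , cos φ₁ · sin φ₂ − sin φ₁ · cos φ₂ · cos Δλ )
  = atan2(-0.34786, -0.65678) = -152.093° → normalised to [0°, 360°): 207.907°.

208°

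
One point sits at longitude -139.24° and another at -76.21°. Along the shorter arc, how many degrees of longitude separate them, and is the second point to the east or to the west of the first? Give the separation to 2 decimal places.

63.03° east

Raw difference: -76.21 − -139.24 = 63.03°.
Normalise into (−180°, 180°]: 63.03° stays 63.03°.
Positive ⇒ the second point lies to the east; separation 63.03°.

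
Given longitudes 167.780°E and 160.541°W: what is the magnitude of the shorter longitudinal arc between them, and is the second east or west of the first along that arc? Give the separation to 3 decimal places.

31.679° east

Raw difference: -160.541 − 167.780 = -328.321°.
Normalise into (−180°, 180°]: -328.321° + 360° = 31.679°.
Positive ⇒ the second point lies to the east; separation 31.679°.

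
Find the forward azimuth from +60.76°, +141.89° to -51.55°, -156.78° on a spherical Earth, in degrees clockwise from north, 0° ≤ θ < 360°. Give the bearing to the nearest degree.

140°

Δλ = -156.78 − 141.89 = -298.67°; wrapped into (−180°, 180°]: 61.33°.
θ = atan2( sin Δλ · cos φ₂ , cos φ₁ · sin φ₂ − sin φ₁ · cos φ₂ · cos Δλ )
  = atan2(0.54559, -0.64286) = 139.679° → normalised to [0°, 360°): 139.679°.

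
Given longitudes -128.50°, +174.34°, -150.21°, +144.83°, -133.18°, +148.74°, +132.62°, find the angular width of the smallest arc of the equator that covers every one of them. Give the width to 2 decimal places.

Sort the longitudes: -150.21°, -133.18°, -128.50°, +132.62°, +144.83°, +148.74°, +174.34°.
Eastward gaps between consecutive values (wrapping around): 17.03°, 4.68°, 261.12°, 12.21°, 3.91°, 25.60°, 35.45°.
Largest gap = 261.12° ⇒ minimal covering band is its complement: 360° − 261.12° = 98.88°.
Band runs from +132.62° eastward to -128.50°, crossing the antimeridian.

98.88°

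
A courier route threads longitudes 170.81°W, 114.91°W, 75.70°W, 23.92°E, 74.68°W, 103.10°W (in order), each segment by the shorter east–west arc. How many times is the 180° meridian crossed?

0

Leg 1: -170.81° → -114.91°, shortest Δλ = 55.9° (east) — does not cross 180°.
Leg 2: -114.91° → -75.70°, shortest Δλ = 39.21° (east) — does not cross 180°.
Leg 3: -75.70° → +23.92°, shortest Δλ = 99.62° (east) — does not cross 180°.
Leg 4: +23.92° → -74.68°, shortest Δλ = -98.6° (west) — does not cross 180°.
Leg 5: -74.68° → -103.10°, shortest Δλ = -28.42° (west) — does not cross 180°.
Total crossings: 0.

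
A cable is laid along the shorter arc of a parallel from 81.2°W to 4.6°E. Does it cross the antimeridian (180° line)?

No

Signed shortest Δλ = ((4.6 − -81.2 + 180) mod 360) − 180 = 85.8°.
Going east by 85.8° from -81.2° reaches +4.6° without touching 180°.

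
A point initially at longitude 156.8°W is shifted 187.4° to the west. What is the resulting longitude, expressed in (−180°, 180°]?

Start at -156.8°; shift −187.4° → -344.2°.
-344.2° lies outside (−180°, 180°]; add 360° → +15.8°.

15.8°E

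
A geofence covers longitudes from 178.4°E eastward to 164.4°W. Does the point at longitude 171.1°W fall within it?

Yes

Band width going east from +178.4° to -164.4°: ((-164.4 − 178.4) mod 360) = 17.2°.
Offset of -171.1° east of the west edge: ((-171.1 − 178.4) mod 360) = 10.5°.
10.5° ≤ 17.2° ⇒ inside.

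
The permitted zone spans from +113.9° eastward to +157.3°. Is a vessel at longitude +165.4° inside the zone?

Band width going east from +113.9° to +157.3°: ((157.3 − 113.9) mod 360) = 43.4°.
Offset of +165.4° east of the west edge: ((165.4 − 113.9) mod 360) = 51.5°.
51.5° > 43.4° ⇒ outside.

No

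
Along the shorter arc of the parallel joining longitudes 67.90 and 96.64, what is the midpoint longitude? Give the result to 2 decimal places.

+82.27°

Signed shortest Δλ from +67.90° to +96.64° is +28.74°.
Midpoint longitude = +67.90° + (+28.74°)/2 = +67.90° + 14.37° = +82.27°.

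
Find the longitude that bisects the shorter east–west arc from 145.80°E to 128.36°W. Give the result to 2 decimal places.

171.28°W

Signed shortest Δλ from +145.80° to -128.36° is +85.84°.
Midpoint longitude = +145.80° + (+85.84°)/2 = +145.80° + 42.92° = +188.72°.
Normalise into (−180°, 180°]: -171.28°.
(The naïve average (+145.80 + -128.36)/2 = 8.72° is on the wrong side of the globe.)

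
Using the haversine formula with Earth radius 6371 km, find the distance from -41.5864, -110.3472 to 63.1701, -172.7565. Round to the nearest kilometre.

Δλ = -172.7565 − -110.3472 = -62.4093°.
Δφ = 63.1701 − -41.5864 = 104.7565°.
a = sin²(Δφ/2) + cos φ₁ · cos φ₂ · sin²(Δλ/2) = 0.717972.
c = 2·atan2(√a, √(1−a)) = 2.02188 rad → d = 6371·c ≈ 12881.41 km.

12881 km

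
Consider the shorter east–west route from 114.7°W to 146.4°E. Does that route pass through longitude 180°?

Yes

Naïve |146.4 − -114.7| = 261.1° > 180°, so the shorter arc goes the other way round — across 180°.
Signed shortest Δλ = ((146.4 − -114.7 + 180) mod 360) − 180 = -98.9°.
Going west by 98.9° from -114.7° passes through 180° before reaching +146.4°.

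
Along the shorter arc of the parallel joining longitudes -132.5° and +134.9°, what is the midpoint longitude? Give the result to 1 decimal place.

Signed shortest Δλ from -132.5° to +134.9° is -92.6°.
Midpoint longitude = -132.5° + (-92.6°)/2 = -132.5° − 46.3° = -178.8°.
(The naïve average (-132.5 + +134.9)/2 = 1.2° is on the wrong side of the globe.)

-178.8°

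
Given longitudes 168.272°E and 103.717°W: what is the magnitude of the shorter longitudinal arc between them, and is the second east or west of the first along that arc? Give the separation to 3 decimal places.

Raw difference: -103.717 − 168.272 = -271.989°.
Normalise into (−180°, 180°]: -271.989° + 360° = 88.011°.
Positive ⇒ the second point lies to the east; separation 88.011°.

88.011° east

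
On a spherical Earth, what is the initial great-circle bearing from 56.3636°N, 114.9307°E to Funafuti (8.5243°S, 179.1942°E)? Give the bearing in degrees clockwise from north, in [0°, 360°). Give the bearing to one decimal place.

116.3°

Δλ = 179.1942 − 114.9307 = 64.2635°.
θ = atan2( sin Δλ · cos φ₂ , cos φ₁ · sin φ₂ − sin φ₁ · cos φ₂ · cos Δλ )
  = atan2(0.89085, -0.43964) = 116.267° → normalised to [0°, 360°): 116.267°.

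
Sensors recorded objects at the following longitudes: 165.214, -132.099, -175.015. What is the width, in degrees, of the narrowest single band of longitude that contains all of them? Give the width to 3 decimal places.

Sort the longitudes: -175.015°, -132.099°, +165.214°.
Eastward gaps between consecutive values (wrapping around): 42.916°, 297.313°, 19.771°.
Largest gap = 297.313° ⇒ minimal covering band is its complement: 360° − 297.313° = 62.687°.
Band runs from +165.214° eastward to -132.099°, crossing the antimeridian.

62.687°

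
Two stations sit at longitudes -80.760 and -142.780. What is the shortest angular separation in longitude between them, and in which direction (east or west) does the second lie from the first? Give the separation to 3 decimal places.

Raw difference: -142.780 − -80.760 = -62.02°.
Normalise into (−180°, 180°]: -62.02° stays -62.02°.
Negative ⇒ the second point lies to the west; separation 62.020°.

62.020° west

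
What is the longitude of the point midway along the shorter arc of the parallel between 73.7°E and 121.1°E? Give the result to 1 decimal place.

Signed shortest Δλ from +73.7° to +121.1° is +47.4°.
Midpoint longitude = +73.7° + (+47.4°)/2 = +73.7° + 23.7° = +97.4°.

97.4°E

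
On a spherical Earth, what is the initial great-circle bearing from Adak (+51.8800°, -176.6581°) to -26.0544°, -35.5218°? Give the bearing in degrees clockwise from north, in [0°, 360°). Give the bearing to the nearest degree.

64°

Δλ = -35.5218 − -176.6581 = 141.1363°.
θ = atan2( sin Δλ · cos φ₂ , cos φ₁ · sin φ₂ − sin φ₁ · cos φ₂ · cos Δλ )
  = atan2(0.56370, 0.27918) = 63.652° → normalised to [0°, 360°): 63.652°.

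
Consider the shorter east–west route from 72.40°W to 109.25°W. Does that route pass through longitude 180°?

No

Signed shortest Δλ = ((-109.25 − -72.40 + 180) mod 360) − 180 = -36.85°.
Going west by 36.85° from -72.40° reaches -109.25° without touching 180°.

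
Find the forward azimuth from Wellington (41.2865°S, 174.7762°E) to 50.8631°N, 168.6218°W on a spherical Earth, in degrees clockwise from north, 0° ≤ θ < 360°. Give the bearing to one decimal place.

10.4°

Δλ = -168.6218 − 174.7762 = -343.3980°; wrapped into (−180°, 180°]: 16.6020°.
θ = atan2( sin Δλ · cos φ₂ , cos φ₁ · sin φ₂ − sin φ₁ · cos φ₂ · cos Δλ )
  = atan2(0.18034, 0.98193) = 10.407° → normalised to [0°, 360°): 10.407°.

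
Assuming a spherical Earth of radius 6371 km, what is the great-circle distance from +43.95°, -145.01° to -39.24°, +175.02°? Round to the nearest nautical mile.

5444 nmi

Δλ = 175.02 − -145.01 = 320.03°; wrapped into (−180°, 180°]: -39.97°.
Δφ = -39.24 − 43.95 = -83.19°.
a = sin²(Δφ/2) + cos φ₁ · cos φ₂ · sin²(Δλ/2) = 0.505844.
c = 2·atan2(√a, √(1−a)) = 1.58249 rad → d = 6371·c ≈ 10082.01 km ≈ 5443.85 nmi.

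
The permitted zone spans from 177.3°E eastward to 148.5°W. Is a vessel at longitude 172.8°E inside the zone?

Band width going east from +177.3° to -148.5°: ((-148.5 − 177.3) mod 360) = 34.2°.
Offset of +172.8° east of the west edge: ((172.8 − 177.3) mod 360) = 355.5°.
355.5° > 34.2° ⇒ outside.

No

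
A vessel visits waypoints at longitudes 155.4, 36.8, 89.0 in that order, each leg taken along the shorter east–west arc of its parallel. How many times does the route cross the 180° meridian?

Leg 1: +155.4° → +36.8°, shortest Δλ = -118.6° (west) — does not cross 180°.
Leg 2: +36.8° → +89.0°, shortest Δλ = 52.2° (east) — does not cross 180°.
Total crossings: 0.

0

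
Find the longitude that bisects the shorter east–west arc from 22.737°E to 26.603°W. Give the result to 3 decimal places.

Signed shortest Δλ from +22.737° to -26.603° is -49.340°.
Midpoint longitude = +22.737° + (-49.340°)/2 = +22.737° − 24.670° = -1.933°.

1.933°W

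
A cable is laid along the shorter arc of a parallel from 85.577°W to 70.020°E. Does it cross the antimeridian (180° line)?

No

Signed shortest Δλ = ((70.020 − -85.577 + 180) mod 360) − 180 = 155.597°.
Going east by 155.597° from -85.577° reaches +70.020° without touching 180°.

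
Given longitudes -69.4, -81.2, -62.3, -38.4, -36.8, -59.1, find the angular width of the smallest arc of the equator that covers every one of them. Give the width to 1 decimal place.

44.4°

Sort the longitudes: -81.2°, -69.4°, -62.3°, -59.1°, -38.4°, -36.8°.
Eastward gaps between consecutive values (wrapping around): 11.8°, 7.1°, 3.2°, 20.7°, 1.6°, 315.6°.
Largest gap = 315.6° ⇒ minimal covering band is its complement: 360° − 315.6° = 44.4°.
Band runs from -81.2° eastward to -36.8°.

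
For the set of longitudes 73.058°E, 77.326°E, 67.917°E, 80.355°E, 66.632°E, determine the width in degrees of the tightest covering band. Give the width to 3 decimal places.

13.723°

Sort the longitudes: +66.632°, +67.917°, +73.058°, +77.326°, +80.355°.
Eastward gaps between consecutive values (wrapping around): 1.285°, 5.141°, 4.268°, 3.029°, 346.277°.
Largest gap = 346.277° ⇒ minimal covering band is its complement: 360° − 346.277° = 13.723°.
Band runs from +66.632° eastward to +80.355°.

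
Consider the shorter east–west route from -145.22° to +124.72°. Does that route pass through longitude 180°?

Yes

Naïve |124.72 − -145.22| = 269.94° > 180°, so the shorter arc goes the other way round — across 180°.
Signed shortest Δλ = ((124.72 − -145.22 + 180) mod 360) − 180 = -90.06°.
Going west by 90.06° from -145.22° passes through 180° before reaching +124.72°.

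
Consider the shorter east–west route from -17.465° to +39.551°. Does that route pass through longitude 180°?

Signed shortest Δλ = ((39.551 − -17.465 + 180) mod 360) − 180 = 57.016°.
Going east by 57.016° from -17.465° reaches +39.551° without touching 180°.

No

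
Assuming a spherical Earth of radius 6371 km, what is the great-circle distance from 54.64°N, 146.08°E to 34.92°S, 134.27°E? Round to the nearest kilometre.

10023 km

Δλ = 134.27 − 146.08 = -11.81°.
Δφ = -34.92 − 54.64 = -89.56°.
a = sin²(Δφ/2) + cos φ₁ · cos φ₂ · sin²(Δλ/2) = 0.501183.
c = 2·atan2(√a, √(1−a)) = 1.57316 rad → d = 6371·c ≈ 10022.61 km.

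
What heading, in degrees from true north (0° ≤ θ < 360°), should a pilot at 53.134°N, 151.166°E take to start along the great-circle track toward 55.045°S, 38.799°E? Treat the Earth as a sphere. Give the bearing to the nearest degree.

239°

Δλ = 38.799 − 151.166 = -112.367°.
θ = atan2( sin Δλ · cos φ₂ , cos φ₁ · sin φ₂ − sin φ₁ · cos φ₂ · cos Δλ )
  = atan2(-0.52983, -0.31729) = -120.915° → normalised to [0°, 360°): 239.085°.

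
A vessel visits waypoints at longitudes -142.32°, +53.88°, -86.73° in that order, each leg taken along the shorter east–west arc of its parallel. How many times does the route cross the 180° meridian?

Leg 1: -142.32° → +53.88°, shortest Δλ = -163.8° (west) — crosses 180°.
Leg 2: +53.88° → -86.73°, shortest Δλ = -140.61° (west) — does not cross 180°.
Total crossings: 1.

1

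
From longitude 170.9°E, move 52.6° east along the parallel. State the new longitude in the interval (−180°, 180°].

Start at +170.9°; shift +52.6° → +223.5°.
+223.5° lies outside (−180°, 180°]; subtract 360° → -136.5°.

136.5°W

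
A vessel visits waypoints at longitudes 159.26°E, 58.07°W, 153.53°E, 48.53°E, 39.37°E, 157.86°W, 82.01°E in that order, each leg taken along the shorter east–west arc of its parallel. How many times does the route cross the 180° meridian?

Leg 1: +159.26° → -58.07°, shortest Δλ = 142.67° (east) — crosses 180°.
Leg 2: -58.07° → +153.53°, shortest Δλ = -148.4° (west) — crosses 180°.
Leg 3: +153.53° → +48.53°, shortest Δλ = -105.0° (west) — does not cross 180°.
Leg 4: +48.53° → +39.37°, shortest Δλ = -9.16° (west) — does not cross 180°.
Leg 5: +39.37° → -157.86°, shortest Δλ = 162.77° (east) — crosses 180°.
Leg 6: -157.86° → +82.01°, shortest Δλ = -120.13° (west) — crosses 180°.
Total crossings: 4.

4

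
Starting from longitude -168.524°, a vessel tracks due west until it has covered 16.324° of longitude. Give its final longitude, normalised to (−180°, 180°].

Start at -168.524°; shift −16.324° → -184.848°.
-184.848° lies outside (−180°, 180°]; add 360° → +175.152°.

+175.152°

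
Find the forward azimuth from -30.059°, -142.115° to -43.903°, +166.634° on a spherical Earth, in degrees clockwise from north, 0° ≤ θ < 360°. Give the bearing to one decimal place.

Δλ = 166.634 − -142.115 = 308.749°; wrapped into (−180°, 180°]: -51.251°.
θ = atan2( sin Δλ · cos φ₂ , cos φ₁ · sin φ₂ − sin φ₁ · cos φ₂ · cos Δλ )
  = atan2(-0.56193, -0.37429) = -123.667° → normalised to [0°, 360°): 236.333°.

236.3°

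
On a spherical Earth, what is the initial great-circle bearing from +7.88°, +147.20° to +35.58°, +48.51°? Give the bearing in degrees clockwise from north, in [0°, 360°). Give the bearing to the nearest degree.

Δλ = 48.51 − 147.20 = -98.69°.
θ = atan2( sin Δλ · cos φ₂ , cos φ₁ · sin φ₂ − sin φ₁ · cos φ₂ · cos Δλ )
  = atan2(-0.80397, 0.59319) = -53.579° → normalised to [0°, 360°): 306.421°.

306°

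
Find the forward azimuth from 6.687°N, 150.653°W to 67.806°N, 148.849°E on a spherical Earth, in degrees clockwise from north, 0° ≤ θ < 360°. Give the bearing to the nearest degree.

Δλ = 148.849 − -150.653 = 299.502°; wrapped into (−180°, 180°]: -60.498°.
θ = atan2( sin Δλ · cos φ₂ , cos φ₁ · sin φ₂ − sin φ₁ · cos φ₂ · cos Δλ )
  = atan2(-0.32876, 0.89795) = -20.109° → normalised to [0°, 360°): 339.891°.

340°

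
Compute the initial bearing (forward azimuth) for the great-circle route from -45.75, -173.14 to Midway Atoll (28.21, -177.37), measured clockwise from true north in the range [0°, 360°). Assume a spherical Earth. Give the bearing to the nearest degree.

356°

Δλ = -177.37 − -173.14 = -4.23°.
θ = atan2( sin Δλ · cos φ₂ , cos φ₁ · sin φ₂ − sin φ₁ · cos φ₂ · cos Δλ )
  = atan2(-0.06500, 0.95935) = -3.876° → normalised to [0°, 360°): 356.124°.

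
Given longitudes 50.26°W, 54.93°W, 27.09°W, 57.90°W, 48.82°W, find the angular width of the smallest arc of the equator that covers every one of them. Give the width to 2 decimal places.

30.81°

Sort the longitudes: -57.90°, -54.93°, -50.26°, -48.82°, -27.09°.
Eastward gaps between consecutive values (wrapping around): 2.97°, 4.67°, 1.44°, 21.73°, 329.19°.
Largest gap = 329.19° ⇒ minimal covering band is its complement: 360° − 329.19° = 30.81°.
Band runs from -57.90° eastward to -27.09°.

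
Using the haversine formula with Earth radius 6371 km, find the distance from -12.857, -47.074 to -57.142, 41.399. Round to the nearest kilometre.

Δλ = 41.399 − -47.074 = 88.473°.
Δφ = -57.142 − -12.857 = -44.285°.
a = sin²(Δφ/2) + cos φ₁ · cos φ₂ · sin²(Δλ/2) = 0.399492.
c = 2·atan2(√a, √(1−a)) = 1.36840 rad → d = 6371·c ≈ 8718.09 km.

8718 km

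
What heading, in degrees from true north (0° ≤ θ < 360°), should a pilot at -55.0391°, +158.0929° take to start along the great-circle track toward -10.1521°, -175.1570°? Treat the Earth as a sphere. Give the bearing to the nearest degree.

Δλ = -175.1570 − 158.0929 = -333.2499°; wrapped into (−180°, 180°]: 26.7501°.
θ = atan2( sin Δλ · cos φ₂ , cos φ₁ · sin φ₂ − sin φ₁ · cos φ₂ · cos Δλ )
  = atan2(0.44305, 0.61938) = 35.577° → normalised to [0°, 360°): 35.577°.

36°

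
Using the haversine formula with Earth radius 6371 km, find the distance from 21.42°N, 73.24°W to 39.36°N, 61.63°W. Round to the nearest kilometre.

2280 km

Δλ = -61.63 − -73.24 = 11.61°.
Δφ = 39.36 − 21.42 = 17.94°.
a = sin²(Δφ/2) + cos φ₁ · cos φ₂ · sin²(Δλ/2) = 0.031673.
c = 2·atan2(√a, √(1−a)) = 0.35785 rad → d = 6371·c ≈ 2279.84 km.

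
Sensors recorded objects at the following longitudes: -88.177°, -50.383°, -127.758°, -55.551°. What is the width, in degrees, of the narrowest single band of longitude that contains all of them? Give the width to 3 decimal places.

Sort the longitudes: -127.758°, -88.177°, -55.551°, -50.383°.
Eastward gaps between consecutive values (wrapping around): 39.581°, 32.626°, 5.168°, 282.625°.
Largest gap = 282.625° ⇒ minimal covering band is its complement: 360° − 282.625° = 77.375°.
Band runs from -127.758° eastward to -50.383°.

77.375°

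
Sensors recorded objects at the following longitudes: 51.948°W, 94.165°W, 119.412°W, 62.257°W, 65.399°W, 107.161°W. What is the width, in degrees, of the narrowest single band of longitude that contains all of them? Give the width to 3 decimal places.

Sort the longitudes: -119.412°, -107.161°, -94.165°, -65.399°, -62.257°, -51.948°.
Eastward gaps between consecutive values (wrapping around): 12.251°, 12.996°, 28.766°, 3.142°, 10.309°, 292.536°.
Largest gap = 292.536° ⇒ minimal covering band is its complement: 360° − 292.536° = 67.464°.
Band runs from -119.412° eastward to -51.948°.

67.464°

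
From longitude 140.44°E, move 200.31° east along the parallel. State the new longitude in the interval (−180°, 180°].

19.25°W

Start at +140.44°; shift +200.31° → +340.75°.
+340.75° lies outside (−180°, 180°]; subtract 360° → -19.25°.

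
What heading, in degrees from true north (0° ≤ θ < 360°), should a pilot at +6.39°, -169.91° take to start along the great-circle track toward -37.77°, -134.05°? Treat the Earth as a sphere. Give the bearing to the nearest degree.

146°

Δλ = -134.05 − -169.91 = 35.86°.
θ = atan2( sin Δλ · cos φ₂ , cos φ₁ · sin φ₂ − sin φ₁ · cos φ₂ · cos Δλ )
  = atan2(0.46307, -0.67999) = 145.745° → normalised to [0°, 360°): 145.745°.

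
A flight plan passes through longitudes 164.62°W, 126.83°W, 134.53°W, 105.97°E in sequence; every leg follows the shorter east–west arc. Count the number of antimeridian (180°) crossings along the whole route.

1

Leg 1: -164.62° → -126.83°, shortest Δλ = 37.79° (east) — does not cross 180°.
Leg 2: -126.83° → -134.53°, shortest Δλ = -7.7° (west) — does not cross 180°.
Leg 3: -134.53° → +105.97°, shortest Δλ = -119.5° (west) — crosses 180°.
Total crossings: 1.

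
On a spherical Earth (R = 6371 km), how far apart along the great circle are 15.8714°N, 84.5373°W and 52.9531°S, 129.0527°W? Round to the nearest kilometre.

Δλ = -129.0527 − -84.5373 = -44.5154°.
Δφ = -52.9531 − 15.8714 = -68.8245°.
a = sin²(Δφ/2) + cos φ₁ · cos φ₂ · sin²(Δλ/2) = 0.402528.
c = 2·atan2(√a, √(1−a)) = 1.37459 rad → d = 6371·c ≈ 8757.54 km.

8758 km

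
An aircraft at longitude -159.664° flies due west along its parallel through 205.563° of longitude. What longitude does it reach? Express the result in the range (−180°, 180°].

Start at -159.664°; shift −205.563° → -365.227°.
-365.227° lies outside (−180°, 180°]; add 360° → -5.227°.

-5.227°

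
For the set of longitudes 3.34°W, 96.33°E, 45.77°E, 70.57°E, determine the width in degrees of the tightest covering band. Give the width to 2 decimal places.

99.67°

Sort the longitudes: -3.34°, +45.77°, +70.57°, +96.33°.
Eastward gaps between consecutive values (wrapping around): 49.11°, 24.80°, 25.76°, 260.33°.
Largest gap = 260.33° ⇒ minimal covering band is its complement: 360° − 260.33° = 99.67°.
Band runs from -3.34° eastward to +96.33°.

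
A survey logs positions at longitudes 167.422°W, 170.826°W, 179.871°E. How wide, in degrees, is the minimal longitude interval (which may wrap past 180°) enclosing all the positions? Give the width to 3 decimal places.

12.707°

Sort the longitudes: -170.826°, -167.422°, +179.871°.
Eastward gaps between consecutive values (wrapping around): 3.404°, 347.293°, 9.303°.
Largest gap = 347.293° ⇒ minimal covering band is its complement: 360° − 347.293° = 12.707°.
Band runs from +179.871° eastward to -167.422°, crossing the antimeridian.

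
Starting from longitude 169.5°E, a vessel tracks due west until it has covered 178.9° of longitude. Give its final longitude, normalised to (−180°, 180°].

Start at +169.5°; shift −178.9° → -9.4°.
-9.4° already lies in (−180°, 180°].

9.4°W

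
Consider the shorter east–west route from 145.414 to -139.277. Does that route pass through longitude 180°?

Naïve |-139.277 − 145.414| = 284.691° > 180°, so the shorter arc goes the other way round — across 180°.
Signed shortest Δλ = ((-139.277 − 145.414 + 180) mod 360) − 180 = 75.309°.
Going east by 75.309° from +145.414° passes through 180° before reaching -139.277°.

Yes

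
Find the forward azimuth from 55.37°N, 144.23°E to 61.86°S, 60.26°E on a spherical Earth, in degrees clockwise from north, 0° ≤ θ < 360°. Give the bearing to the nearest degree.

Δλ = 60.26 − 144.23 = -83.97°.
θ = atan2( sin Δλ · cos φ₂ , cos φ₁ · sin φ₂ − sin φ₁ · cos φ₂ · cos Δλ )
  = atan2(-0.46902, -0.54187) = -139.122° → normalised to [0°, 360°): 220.878°.

221°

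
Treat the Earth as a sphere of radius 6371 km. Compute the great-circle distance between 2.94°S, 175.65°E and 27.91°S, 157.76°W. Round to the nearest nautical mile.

Δλ = -157.76 − 175.65 = -333.41°; wrapped into (−180°, 180°]: 26.59°.
Δφ = -27.91 − -2.94 = -24.97°.
a = sin²(Δφ/2) + cos φ₁ · cos φ₂ · sin²(Δλ/2) = 0.093407.
c = 2·atan2(√a, √(1−a)) = 0.62119 rad → d = 6371·c ≈ 3957.60 km ≈ 2136.93 nmi.

2137 nmi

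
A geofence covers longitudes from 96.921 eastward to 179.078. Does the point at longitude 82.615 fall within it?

Band width going east from +96.921° to +179.078°: ((179.078 − 96.921) mod 360) = 82.157°.
Offset of +82.615° east of the west edge: ((82.615 − 96.921) mod 360) = 345.694°.
345.694° > 82.157° ⇒ outside.

No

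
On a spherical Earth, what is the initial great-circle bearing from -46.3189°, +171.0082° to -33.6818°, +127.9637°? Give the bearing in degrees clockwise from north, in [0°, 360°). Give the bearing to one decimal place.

275.7°

Δλ = 127.9637 − 171.0082 = -43.0445°.
θ = atan2( sin Δλ · cos φ₂ , cos φ₁ · sin φ₂ − sin φ₁ · cos φ₂ · cos Δλ )
  = atan2(-0.56798, 0.05679) = -84.291° → normalised to [0°, 360°): 275.709°.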